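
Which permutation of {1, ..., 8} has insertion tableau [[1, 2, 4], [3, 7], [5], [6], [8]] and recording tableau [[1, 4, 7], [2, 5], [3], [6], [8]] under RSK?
8 6 1 7 5 3 4 2

Reverse the RSK construction: for i from n down to 1, find the cell of Q containing i, remove the entry at that cell from P, and reverse-bump it up through P; the value ejected from row 1 is w(i).

Step i=8: Q has 8 at row 5, column 1; remove 8 from row 5 of P and reverse-bump: 8 enters row 4 and ejects 6; 6 enters row 3 and ejects 5; 5 enters row 2 and ejects 3; 3 enters row 1 and ejects 2. So w(8) = 2. P is now [[1, 3, 4], [5, 7], [6], [8]].
Step i=7: Q has 7 at row 1, column 3; remove that cell from P, ejecting 4. So w(7) = 4. P is now [[1, 3], [5, 7], [6], [8]].
Step i=6: Q has 6 at row 4, column 1; remove 8 from row 4 of P and reverse-bump: 8 enters row 3 and ejects 6; 6 enters row 2 and ejects 5; 5 enters row 1 and ejects 3. So w(6) = 3. P is now [[1, 5], [6, 7], [8]].
Step i=5: Q has 5 at row 2, column 2; remove 7 from row 2 of P and reverse-bump: 7 enters row 1 and ejects 5. So w(5) = 5. P is now [[1, 7], [6], [8]].
Step i=4: Q has 4 at row 1, column 2; remove that cell from P, ejecting 7. So w(4) = 7. P is now [[1], [6], [8]].
Step i=3: Q has 3 at row 3, column 1; remove 8 from row 3 of P and reverse-bump: 8 enters row 2 and ejects 6; 6 enters row 1 and ejects 1. So w(3) = 1. P is now [[6], [8]].
Step i=2: Q has 2 at row 2, column 1; remove 8 from row 2 of P and reverse-bump: 8 enters row 1 and ejects 6. So w(2) = 6. P is now [[8]].
Step i=1: Q has 1 at row 1, column 1; remove that cell from P, ejecting 8. So w(1) = 8. P is now [].

So w = 8 6 1 7 5 3 4 2.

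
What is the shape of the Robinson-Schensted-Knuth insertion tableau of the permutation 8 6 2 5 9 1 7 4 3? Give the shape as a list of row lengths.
[3, 2, 2, 1, 1]

Row-insert each entry into an empty tableau.

After inserting 8: P = [[8]].
After inserting 6: P = [[6], [8]].
After inserting 2: P = [[2], [6], [8]].
After inserting 5: P = [[2, 5], [6], [8]].
After inserting 9: P = [[2, 5, 9], [6], [8]].
After inserting 1: P = [[1, 5, 9], [2], [6], [8]].
After inserting 7: P = [[1, 5, 7], [2, 9], [6], [8]].
After inserting 4: P = [[1, 4, 7], [2, 5], [6, 9], [8]].
After inserting 3: P = [[1, 3, 7], [2, 4], [5, 9], [6], [8]].

The final insertion tableau P = [[1, 3, 7], [2, 4], [5, 9], [6], [8]] has shape [3, 2, 2, 1, 1].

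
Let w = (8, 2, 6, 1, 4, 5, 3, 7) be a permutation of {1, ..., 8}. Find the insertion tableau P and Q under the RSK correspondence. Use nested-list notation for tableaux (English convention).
Insert each entry of the permutation into P by Schensted row insertion, recording in Q the position of each new cell.

Insert 8: appended to row 1. P = [[8]], Q = [[1]].
Insert 2: 2 bumps 8 from row 1; 8 starts row 2. P = [[2], [8]], Q = [[1], [2]].
Insert 6: appended to row 1. P = [[2, 6], [8]], Q = [[1, 3], [2]].
Insert 1: 1 bumps 2 from row 1; 2 bumps 8 from row 2; 8 starts row 3. P = [[1, 6], [2], [8]], Q = [[1, 3], [2], [4]].
Insert 4: 4 bumps 6 from row 1; 6 appends to row 2. P = [[1, 4], [2, 6], [8]], Q = [[1, 3], [2, 5], [4]].
Insert 5: appended to row 1. P = [[1, 4, 5], [2, 6], [8]], Q = [[1, 3, 6], [2, 5], [4]].
Insert 3: 3 bumps 4 from row 1; 4 bumps 6 from row 2; 6 bumps 8 from row 3; 8 starts row 4. P = [[1, 3, 5], [2, 4], [6], [8]], Q = [[1, 3, 6], [2, 5], [4], [7]].
Insert 7: appended to row 1. P = [[1, 3, 5, 7], [2, 4], [6], [8]], Q = [[1, 3, 6, 8], [2, 5], [4], [7]].

So P = [[1, 3, 5, 7], [2, 4], [6], [8]], Q = [[1, 3, 6, 8], [2, 5], [4], [7]].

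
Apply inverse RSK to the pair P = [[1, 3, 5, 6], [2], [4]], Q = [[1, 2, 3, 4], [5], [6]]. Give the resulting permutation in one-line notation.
2 4 5 6 3 1

Reverse the RSK construction: for i from n down to 1, find the cell of Q containing i, remove the entry at that cell from P, and reverse-bump it up through P; the value ejected from row 1 is w(i).

Step i=6: Q has 6 at row 3, column 1; remove 4 from row 3 of P and reverse-bump: 4 enters row 2 and ejects 2; 2 enters row 1 and ejects 1. So w(6) = 1. P is now [[2, 3, 5, 6], [4]].
Step i=5: Q has 5 at row 2, column 1; remove 4 from row 2 of P and reverse-bump: 4 enters row 1 and ejects 3. So w(5) = 3. P is now [[2, 4, 5, 6]].
Step i=4: Q has 4 at row 1, column 4; remove that cell from P, ejecting 6. So w(4) = 6. P is now [[2, 4, 5]].
Step i=3: Q has 3 at row 1, column 3; remove that cell from P, ejecting 5. So w(3) = 5. P is now [[2, 4]].
Step i=2: Q has 2 at row 1, column 2; remove that cell from P, ejecting 4. So w(2) = 4. P is now [[2]].
Step i=1: Q has 1 at row 1, column 1; remove that cell from P, ejecting 2. So w(1) = 2. P is now [].

So w = 2 4 5 6 3 1.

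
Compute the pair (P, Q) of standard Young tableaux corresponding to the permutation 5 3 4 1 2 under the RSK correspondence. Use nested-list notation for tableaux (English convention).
P = [[1, 2], [3, 4], [5]], Q = [[1, 3], [2, 5], [4]]

Insert each entry of the permutation into P by Schensted row insertion, recording in Q the position of each new cell.

After inserting 5: P = [[5]].
After inserting 3: P = [[3], [5]].
After inserting 4: P = [[3, 4], [5]].
After inserting 1: P = [[1, 4], [3], [5]].
After inserting 2: P = [[1, 2], [3, 4], [5]].

So P = [[1, 2], [3, 4], [5]], Q = [[1, 3], [2, 5], [4]].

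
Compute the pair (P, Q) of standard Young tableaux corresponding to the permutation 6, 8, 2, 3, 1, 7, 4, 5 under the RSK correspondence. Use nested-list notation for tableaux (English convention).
Insert each entry of the permutation into P by Schensted row insertion, recording in Q the position of each new cell.

Insert 6: appended to row 1. P = [[6]].
Insert 8: appended to row 1. P = [[6, 8]].
Insert 2: 2 bumps 6 from row 1; 6 starts row 2. P = [[2, 8], [6]].
Insert 3: 3 bumps 8 from row 1; 8 appends to row 2. P = [[2, 3], [6, 8]].
Insert 1: 1 bumps 2 from row 1; 2 bumps 6 from row 2; 6 starts row 3. P = [[1, 3], [2, 8], [6]].
Insert 7: appended to row 1. P = [[1, 3, 7], [2, 8], [6]].
Insert 4: 4 bumps 7 from row 1; 7 bumps 8 from row 2; 8 appends to row 3. P = [[1, 3, 4], [2, 7], [6, 8]].
Insert 5: appended to row 1. P = [[1, 3, 4, 5], [2, 7], [6, 8]].

So P = [[1, 3, 4, 5], [2, 7], [6, 8]], Q = [[1, 2, 6, 8], [3, 4], [5, 7]].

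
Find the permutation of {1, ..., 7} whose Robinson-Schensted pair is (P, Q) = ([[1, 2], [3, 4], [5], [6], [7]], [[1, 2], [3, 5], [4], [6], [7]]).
3 7 6 1 5 4 2

Reverse RSK: for i = n, n-1, ..., 1, locate i in Q, remove the corresponding corner cell from P, and reverse-bump its entry up through P; the value ejected from row 1 is w(i).

So w = 3 7 6 1 5 4 2.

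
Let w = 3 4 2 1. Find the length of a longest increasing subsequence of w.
2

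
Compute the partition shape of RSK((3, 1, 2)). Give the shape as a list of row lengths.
[2, 1]

Row-insert each entry into an empty tableau.

After inserting 3: P = [[3]].
After inserting 1: P = [[1], [3]].
After inserting 2: P = [[1, 2], [3]].

The final insertion tableau P = [[1, 2], [3]] has shape [2, 1].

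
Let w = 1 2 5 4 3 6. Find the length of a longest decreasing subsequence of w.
3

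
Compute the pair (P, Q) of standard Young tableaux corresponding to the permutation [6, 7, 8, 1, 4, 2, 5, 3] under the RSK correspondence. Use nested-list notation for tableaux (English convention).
Insert each entry of the permutation into P by Schensted row insertion, recording in Q the position of each new cell.

Insert 6: appended to row 1. P = [[6]].
Insert 7: appended to row 1. P = [[6, 7]].
Insert 8: appended to row 1. P = [[6, 7, 8]].
Insert 1: 1 bumps 6 from row 1; 6 starts row 2. P = [[1, 7, 8], [6]].
Insert 4: 4 bumps 7 from row 1; 7 appends to row 2. P = [[1, 4, 8], [6, 7]].
Insert 2: 2 bumps 4 from row 1; 4 bumps 6 from row 2; 6 starts row 3. P = [[1, 2, 8], [4, 7], [6]].
Insert 5: 5 bumps 8 from row 1; 8 appends to row 2. P = [[1, 2, 5], [4, 7, 8], [6]].
Insert 3: 3 bumps 5 from row 1; 5 bumps 7 from row 2; 7 appends to row 3. P = [[1, 2, 3], [4, 5, 8], [6, 7]].

So P = [[1, 2, 3], [4, 5, 8], [6, 7]], Q = [[1, 2, 3], [4, 5, 7], [6, 8]].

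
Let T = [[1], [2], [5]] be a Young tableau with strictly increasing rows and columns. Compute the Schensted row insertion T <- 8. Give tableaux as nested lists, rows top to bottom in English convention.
8 is larger than every entry of row 1, so it is appended to row 1. The new tableau is [[1, 8], [2], [5]].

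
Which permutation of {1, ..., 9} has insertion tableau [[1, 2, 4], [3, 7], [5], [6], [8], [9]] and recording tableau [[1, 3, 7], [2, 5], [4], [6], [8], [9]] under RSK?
Reverse RSK: for i = n, n-1, ..., 1, locate i in Q, remove the corresponding corner cell from P, and reverse-bump its entry up through P; the value ejected from row 1 is w(i).

So w = 9 6 8 1 7 3 5 4 2.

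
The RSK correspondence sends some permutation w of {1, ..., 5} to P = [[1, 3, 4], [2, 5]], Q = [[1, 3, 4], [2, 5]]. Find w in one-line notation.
2 1 3 5 4

Reverse the RSK construction: for i from n down to 1, find the cell of Q containing i, remove the entry at that cell from P, and reverse-bump it up through P; the value ejected from row 1 is w(i).

Step i=5: Q has 5 at row 2, column 2; remove 5 from row 2 of P and reverse-bump: 5 enters row 1 and ejects 4. So w(5) = 4. P is now [[1, 3, 5], [2]].
Step i=4: Q has 4 at row 1, column 3; remove that cell from P, ejecting 5. So w(4) = 5. P is now [[1, 3], [2]].
Step i=3: Q has 3 at row 1, column 2; remove that cell from P, ejecting 3. So w(3) = 3. P is now [[1], [2]].
Step i=2: Q has 2 at row 2, column 1; remove 2 from row 2 of P and reverse-bump: 2 enters row 1 and ejects 1. So w(2) = 1. P is now [[2]].
Step i=1: Q has 1 at row 1, column 1; remove that cell from P, ejecting 2. So w(1) = 2. P is now [].

So w = 2 1 3 5 4.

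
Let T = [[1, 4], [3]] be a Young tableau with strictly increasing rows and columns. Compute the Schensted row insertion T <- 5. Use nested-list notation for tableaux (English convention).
[[1, 4, 5], [3]]

5 is larger than every entry of row 1, so it is appended to row 1. The new tableau is [[1, 4, 5], [3]].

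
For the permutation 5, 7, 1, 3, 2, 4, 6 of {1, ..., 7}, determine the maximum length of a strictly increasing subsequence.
4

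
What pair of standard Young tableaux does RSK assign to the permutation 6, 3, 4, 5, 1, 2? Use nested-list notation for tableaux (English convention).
Insert each entry of the permutation into P by Schensted row insertion, recording in Q the position of each new cell.

Insert 6: appended to row 1. P = [[6]], Q = [[1]].
Insert 3: 3 bumps 6 from row 1; 6 starts row 2. P = [[3], [6]], Q = [[1], [2]].
Insert 4: appended to row 1. P = [[3, 4], [6]], Q = [[1, 3], [2]].
Insert 5: appended to row 1. P = [[3, 4, 5], [6]], Q = [[1, 3, 4], [2]].
Insert 1: 1 bumps 3 from row 1; 3 bumps 6 from row 2; 6 starts row 3. P = [[1, 4, 5], [3], [6]], Q = [[1, 3, 4], [2], [5]].
Insert 2: 2 bumps 4 from row 1; 4 appends to row 2. P = [[1, 2, 5], [3, 4], [6]], Q = [[1, 3, 4], [2, 6], [5]].

So P = [[1, 2, 5], [3, 4], [6]], Q = [[1, 3, 4], [2, 6], [5]].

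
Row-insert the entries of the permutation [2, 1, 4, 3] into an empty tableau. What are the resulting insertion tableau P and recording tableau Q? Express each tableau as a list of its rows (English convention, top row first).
P = [[1, 3], [2, 4]], Q = [[1, 3], [2, 4]]

Insert each entry of the permutation into P by Schensted row insertion, recording in Q the position of each new cell.

Insert 2: appended to row 1. P = [[2]], Q = [[1]].
Insert 1: 1 bumps 2 from row 1; 2 starts row 2. P = [[1], [2]], Q = [[1], [2]].
Insert 4: appended to row 1. P = [[1, 4], [2]], Q = [[1, 3], [2]].
Insert 3: 3 bumps 4 from row 1; 4 appends to row 2. P = [[1, 3], [2, 4]], Q = [[1, 3], [2, 4]].

So P = [[1, 3], [2, 4]], Q = [[1, 3], [2, 4]].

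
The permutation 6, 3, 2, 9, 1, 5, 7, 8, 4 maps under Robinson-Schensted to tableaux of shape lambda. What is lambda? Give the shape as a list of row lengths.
[4, 2, 2, 1]

Row-insert each entry into an empty tableau.

After inserting 6: P = [[6]].
After inserting 3: P = [[3], [6]].
After inserting 2: P = [[2], [3], [6]].
After inserting 9: P = [[2, 9], [3], [6]].
After inserting 1: P = [[1, 9], [2], [3], [6]].
After inserting 5: P = [[1, 5], [2, 9], [3], [6]].
After inserting 7: P = [[1, 5, 7], [2, 9], [3], [6]].
After inserting 8: P = [[1, 5, 7, 8], [2, 9], [3], [6]].
After inserting 4: P = [[1, 4, 7, 8], [2, 5], [3, 9], [6]].

The final insertion tableau P = [[1, 4, 7, 8], [2, 5], [3, 9], [6]] has shape [4, 2, 2, 1].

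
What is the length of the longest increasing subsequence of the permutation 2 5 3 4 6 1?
4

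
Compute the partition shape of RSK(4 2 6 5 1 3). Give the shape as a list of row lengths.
[2, 2, 2]

RSK row insertion gives P = [[1, 3], [2, 5], [4, 6]], which has shape [2, 2, 2].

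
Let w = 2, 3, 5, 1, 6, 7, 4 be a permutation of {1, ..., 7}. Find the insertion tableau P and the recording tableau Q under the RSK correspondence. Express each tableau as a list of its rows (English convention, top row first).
P = [[1, 3, 4, 6, 7], [2, 5]], Q = [[1, 2, 3, 5, 6], [4, 7]]

Insert each entry of the permutation into P by Schensted row insertion, recording in Q the position of each new cell.

Insert 2: appended to row 1. P = [[2]], Q = [[1]].
Insert 3: appended to row 1. P = [[2, 3]], Q = [[1, 2]].
Insert 5: appended to row 1. P = [[2, 3, 5]], Q = [[1, 2, 3]].
Insert 1: 1 bumps 2 from row 1; 2 starts row 2. P = [[1, 3, 5], [2]], Q = [[1, 2, 3], [4]].
Insert 6: appended to row 1. P = [[1, 3, 5, 6], [2]], Q = [[1, 2, 3, 5], [4]].
Insert 7: appended to row 1. P = [[1, 3, 5, 6, 7], [2]], Q = [[1, 2, 3, 5, 6], [4]].
Insert 4: 4 bumps 5 from row 1; 5 appends to row 2. P = [[1, 3, 4, 6, 7], [2, 5]], Q = [[1, 2, 3, 5, 6], [4, 7]].

So P = [[1, 3, 4, 6, 7], [2, 5]], Q = [[1, 2, 3, 5, 6], [4, 7]].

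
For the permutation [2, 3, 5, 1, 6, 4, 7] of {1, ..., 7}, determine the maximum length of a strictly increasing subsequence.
5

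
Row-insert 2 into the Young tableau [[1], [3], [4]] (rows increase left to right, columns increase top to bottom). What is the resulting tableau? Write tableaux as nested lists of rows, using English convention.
[[1, 2], [3], [4]]

2 is larger than every entry of row 1, so it is appended to row 1. The new tableau is [[1, 2], [3], [4]].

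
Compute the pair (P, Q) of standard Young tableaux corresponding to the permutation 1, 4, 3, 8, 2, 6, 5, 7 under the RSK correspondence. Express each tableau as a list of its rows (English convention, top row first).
P = [[1, 2, 5, 7], [3, 6], [4, 8]], Q = [[1, 2, 4, 8], [3, 6], [5, 7]]

Insert each entry of the permutation into P by Schensted row insertion, recording in Q the position of each new cell.

After inserting 1: P = [[1]].
After inserting 4: P = [[1, 4]].
After inserting 3: P = [[1, 3], [4]].
After inserting 8: P = [[1, 3, 8], [4]].
After inserting 2: P = [[1, 2, 8], [3], [4]].
After inserting 6: P = [[1, 2, 6], [3, 8], [4]].
After inserting 5: P = [[1, 2, 5], [3, 6], [4, 8]].
After inserting 7: P = [[1, 2, 5, 7], [3, 6], [4, 8]].

So P = [[1, 2, 5, 7], [3, 6], [4, 8]], Q = [[1, 2, 4, 8], [3, 6], [5, 7]].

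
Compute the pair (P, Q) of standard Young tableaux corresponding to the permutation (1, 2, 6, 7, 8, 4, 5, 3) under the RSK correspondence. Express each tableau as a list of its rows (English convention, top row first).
Insert each entry of the permutation into P by Schensted row insertion, recording in Q the position of each new cell.

After inserting 1: P = [[1]].
After inserting 2: P = [[1, 2]].
After inserting 6: P = [[1, 2, 6]].
After inserting 7: P = [[1, 2, 6, 7]].
After inserting 8: P = [[1, 2, 6, 7, 8]].
After inserting 4: P = [[1, 2, 4, 7, 8], [6]].
After inserting 5: P = [[1, 2, 4, 5, 8], [6, 7]].
After inserting 3: P = [[1, 2, 3, 5, 8], [4, 7], [6]].

So P = [[1, 2, 3, 5, 8], [4, 7], [6]], Q = [[1, 2, 3, 4, 5], [6, 7], [8]].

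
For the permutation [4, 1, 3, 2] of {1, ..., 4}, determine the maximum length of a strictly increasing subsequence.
2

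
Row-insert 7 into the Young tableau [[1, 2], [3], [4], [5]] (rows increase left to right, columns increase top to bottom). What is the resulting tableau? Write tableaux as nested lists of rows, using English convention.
[[1, 2, 7], [3], [4], [5]]

7 is larger than every entry of row 1, so it is appended to row 1. The new tableau is [[1, 2, 7], [3], [4], [5]].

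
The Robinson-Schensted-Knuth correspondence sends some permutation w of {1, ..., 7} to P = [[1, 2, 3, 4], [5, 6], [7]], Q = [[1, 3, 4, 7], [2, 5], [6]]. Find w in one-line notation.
Reverse the RSK construction: for i from n down to 1, find the cell of Q containing i, remove the entry at that cell from P, and reverse-bump it up through P; the value ejected from row 1 is w(i).

Step i=7: Q has 7 at row 1, column 4; remove that cell from P, ejecting 4. So w(7) = 4. P is now [[1, 2, 3], [5, 6], [7]].
Step i=6: Q has 6 at row 3, column 1; remove 7 from row 3 of P and reverse-bump: 7 enters row 2 and ejects 6; 6 enters row 1 and ejects 3. So w(6) = 3. P is now [[1, 2, 6], [5, 7]].
Step i=5: Q has 5 at row 2, column 2; remove 7 from row 2 of P and reverse-bump: 7 enters row 1 and ejects 6. So w(5) = 6. P is now [[1, 2, 7], [5]].
Step i=4: Q has 4 at row 1, column 3; remove that cell from P, ejecting 7. So w(4) = 7. P is now [[1, 2], [5]].
Step i=3: Q has 3 at row 1, column 2; remove that cell from P, ejecting 2. So w(3) = 2. P is now [[1], [5]].
Step i=2: Q has 2 at row 2, column 1; remove 5 from row 2 of P and reverse-bump: 5 enters row 1 and ejects 1. So w(2) = 1. P is now [[5]].
Step i=1: Q has 1 at row 1, column 1; remove that cell from P, ejecting 5. So w(1) = 5. P is now [].

So w = 5 1 2 7 6 3 4.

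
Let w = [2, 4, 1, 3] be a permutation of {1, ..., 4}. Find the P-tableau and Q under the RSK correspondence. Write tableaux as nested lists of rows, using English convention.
Insert each entry of the permutation into P by Schensted row insertion, recording in Q the position of each new cell.

Insert 2: appended to row 1. P = [[2]].
Insert 4: appended to row 1. P = [[2, 4]].
Insert 1: 1 bumps 2 from row 1; 2 starts row 2. P = [[1, 4], [2]].
Insert 3: 3 bumps 4 from row 1; 4 appends to row 2. P = [[1, 3], [2, 4]].

So P = [[1, 3], [2, 4]], Q = [[1, 2], [3, 4]].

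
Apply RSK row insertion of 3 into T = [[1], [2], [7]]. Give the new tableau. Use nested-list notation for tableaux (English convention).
3 is larger than every entry of row 1, so it is appended to row 1. The new tableau is [[1, 3], [2], [7]].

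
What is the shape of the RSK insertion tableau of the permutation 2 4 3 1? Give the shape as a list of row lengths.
[2, 1, 1]

Row-insert each entry into an empty tableau.

After inserting 2: P = [[2]].
After inserting 4: P = [[2, 4]].
After inserting 3: P = [[2, 3], [4]].
After inserting 1: P = [[1, 3], [2], [4]].

The final insertion tableau P = [[1, 3], [2], [4]] has shape [2, 1, 1].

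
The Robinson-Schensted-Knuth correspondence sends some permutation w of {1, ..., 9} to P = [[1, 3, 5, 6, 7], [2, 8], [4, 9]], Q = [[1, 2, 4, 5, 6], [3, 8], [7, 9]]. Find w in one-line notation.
Reverse RSK: for i = n, n-1, ..., 1, locate i in Q, remove the corresponding corner cell from P, and reverse-bump its entry up through P; the value ejected from row 1 is w(i).

So w = 2 4 3 5 6 9 1 8 7.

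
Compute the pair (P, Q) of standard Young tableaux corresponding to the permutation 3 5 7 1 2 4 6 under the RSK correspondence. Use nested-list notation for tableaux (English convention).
Insert each entry of the permutation into P by Schensted row insertion, recording in Q the position of each new cell.

Insert 3: appended to row 1. P = [[3]], Q = [[1]].
Insert 5: appended to row 1. P = [[3, 5]], Q = [[1, 2]].
Insert 7: appended to row 1. P = [[3, 5, 7]], Q = [[1, 2, 3]].
Insert 1: 1 bumps 3 from row 1; 3 starts row 2. P = [[1, 5, 7], [3]], Q = [[1, 2, 3], [4]].
Insert 2: 2 bumps 5 from row 1; 5 appends to row 2. P = [[1, 2, 7], [3, 5]], Q = [[1, 2, 3], [4, 5]].
Insert 4: 4 bumps 7 from row 1; 7 appends to row 2. P = [[1, 2, 4], [3, 5, 7]], Q = [[1, 2, 3], [4, 5, 6]].
Insert 6: appended to row 1. P = [[1, 2, 4, 6], [3, 5, 7]], Q = [[1, 2, 3, 7], [4, 5, 6]].

So P = [[1, 2, 4, 6], [3, 5, 7]], Q = [[1, 2, 3, 7], [4, 5, 6]].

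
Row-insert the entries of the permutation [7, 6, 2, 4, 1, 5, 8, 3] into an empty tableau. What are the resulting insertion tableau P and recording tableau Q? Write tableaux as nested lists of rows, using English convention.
P = [[1, 3, 5, 8], [2, 4], [6], [7]], Q = [[1, 4, 6, 7], [2, 8], [3], [5]]

Insert each entry of the permutation into P by Schensted row insertion, recording in Q the position of each new cell.

Insert 7: appended to row 1. P = [[7]].
Insert 6: 6 bumps 7 from row 1; 7 starts row 2. P = [[6], [7]].
Insert 2: 2 bumps 6 from row 1; 6 bumps 7 from row 2; 7 starts row 3. P = [[2], [6], [7]].
Insert 4: appended to row 1. P = [[2, 4], [6], [7]].
Insert 1: 1 bumps 2 from row 1; 2 bumps 6 from row 2; 6 bumps 7 from row 3; 7 starts row 4. P = [[1, 4], [2], [6], [7]].
Insert 5: appended to row 1. P = [[1, 4, 5], [2], [6], [7]].
Insert 8: appended to row 1. P = [[1, 4, 5, 8], [2], [6], [7]].
Insert 3: 3 bumps 4 from row 1; 4 appends to row 2. P = [[1, 3, 5, 8], [2, 4], [6], [7]].

So P = [[1, 3, 5, 8], [2, 4], [6], [7]], Q = [[1, 4, 6, 7], [2, 8], [3], [5]].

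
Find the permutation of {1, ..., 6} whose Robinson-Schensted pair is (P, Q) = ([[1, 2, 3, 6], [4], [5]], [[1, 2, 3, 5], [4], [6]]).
1 2 5 4 6 3

Reverse the RSK construction: for i from n down to 1, find the cell of Q containing i, remove the entry at that cell from P, and reverse-bump it up through P; the value ejected from row 1 is w(i).

Step i=6: Q has 6 at row 3, column 1; remove 5 from row 3 of P and reverse-bump: 5 enters row 2 and ejects 4; 4 enters row 1 and ejects 3. So w(6) = 3. P is now [[1, 2, 4, 6], [5]].
Step i=5: Q has 5 at row 1, column 4; remove that cell from P, ejecting 6. So w(5) = 6. P is now [[1, 2, 4], [5]].
Step i=4: Q has 4 at row 2, column 1; remove 5 from row 2 of P and reverse-bump: 5 enters row 1 and ejects 4. So w(4) = 4. P is now [[1, 2, 5]].
Step i=3: Q has 3 at row 1, column 3; remove that cell from P, ejecting 5. So w(3) = 5. P is now [[1, 2]].
Step i=2: Q has 2 at row 1, column 2; remove that cell from P, ejecting 2. So w(2) = 2. P is now [[1]].
Step i=1: Q has 1 at row 1, column 1; remove that cell from P, ejecting 1. So w(1) = 1. P is now [].

So w = 1 2 5 4 6 3.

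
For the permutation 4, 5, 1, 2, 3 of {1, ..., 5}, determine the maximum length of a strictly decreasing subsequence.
2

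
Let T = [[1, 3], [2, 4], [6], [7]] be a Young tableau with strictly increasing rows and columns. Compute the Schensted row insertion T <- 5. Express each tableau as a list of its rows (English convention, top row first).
5 is larger than every entry of row 1, so it is appended to row 1. The new tableau is [[1, 3, 5], [2, 4], [6], [7]].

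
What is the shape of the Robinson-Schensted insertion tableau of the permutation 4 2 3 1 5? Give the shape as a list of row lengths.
[3, 1, 1]

Row-insert each entry into an empty tableau.

After inserting 4: P = [[4]].
After inserting 2: P = [[2], [4]].
After inserting 3: P = [[2, 3], [4]].
After inserting 1: P = [[1, 3], [2], [4]].
After inserting 5: P = [[1, 3, 5], [2], [4]].

The final insertion tableau P = [[1, 3, 5], [2], [4]] has shape [3, 1, 1].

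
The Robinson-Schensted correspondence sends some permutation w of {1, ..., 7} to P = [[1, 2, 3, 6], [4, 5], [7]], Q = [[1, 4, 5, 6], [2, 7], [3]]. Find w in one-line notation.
Reverse the RSK construction: for i from n down to 1, find the cell of Q containing i, remove the entry at that cell from P, and reverse-bump it up through P; the value ejected from row 1 is w(i).

Step i=7: Q has 7 at row 2, column 2; remove 5 from row 2 of P and reverse-bump: 5 enters row 1 and ejects 3. So w(7) = 3. P is now [[1, 2, 5, 6], [4], [7]].
Step i=6: Q has 6 at row 1, column 4; remove that cell from P, ejecting 6. So w(6) = 6. P is now [[1, 2, 5], [4], [7]].
Step i=5: Q has 5 at row 1, column 3; remove that cell from P, ejecting 5. So w(5) = 5. P is now [[1, 2], [4], [7]].
Step i=4: Q has 4 at row 1, column 2; remove that cell from P, ejecting 2. So w(4) = 2. P is now [[1], [4], [7]].
Step i=3: Q has 3 at row 3, column 1; remove 7 from row 3 of P and reverse-bump: 7 enters row 2 and ejects 4; 4 enters row 1 and ejects 1. So w(3) = 1. P is now [[4], [7]].
Step i=2: Q has 2 at row 2, column 1; remove 7 from row 2 of P and reverse-bump: 7 enters row 1 and ejects 4. So w(2) = 4. P is now [[7]].
Step i=1: Q has 1 at row 1, column 1; remove that cell from P, ejecting 7. So w(1) = 7. P is now [].

So w = 7 4 1 2 5 6 3.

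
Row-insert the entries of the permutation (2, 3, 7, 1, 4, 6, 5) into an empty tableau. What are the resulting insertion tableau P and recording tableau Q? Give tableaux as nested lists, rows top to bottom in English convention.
P = [[1, 3, 4, 5], [2, 6], [7]], Q = [[1, 2, 3, 6], [4, 5], [7]]

Insert each entry of the permutation into P by Schensted row insertion, recording in Q the position of each new cell.

Insert 2: appended to row 1. P = [[2]].
Insert 3: appended to row 1. P = [[2, 3]].
Insert 7: appended to row 1. P = [[2, 3, 7]].
Insert 1: 1 bumps 2 from row 1; 2 starts row 2. P = [[1, 3, 7], [2]].
Insert 4: 4 bumps 7 from row 1; 7 appends to row 2. P = [[1, 3, 4], [2, 7]].
Insert 6: appended to row 1. P = [[1, 3, 4, 6], [2, 7]].
Insert 5: 5 bumps 6 from row 1; 6 bumps 7 from row 2; 7 starts row 3. P = [[1, 3, 4, 5], [2, 6], [7]].

So P = [[1, 3, 4, 5], [2, 6], [7]], Q = [[1, 2, 3, 6], [4, 5], [7]].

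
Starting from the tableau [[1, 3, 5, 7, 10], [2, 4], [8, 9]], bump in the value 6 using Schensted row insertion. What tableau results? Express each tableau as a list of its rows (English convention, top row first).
[[1, 3, 5, 6, 10], [2, 4, 7], [8, 9]]

In row 1, 6 replaces 7 (the leftmost entry greater than 6); 7 is bumped to row 2. 7 is appended to row 2. The new tableau is [[1, 3, 5, 6, 10], [2, 4, 7], [8, 9]].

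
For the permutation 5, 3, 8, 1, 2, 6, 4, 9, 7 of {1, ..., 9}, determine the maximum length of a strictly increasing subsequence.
4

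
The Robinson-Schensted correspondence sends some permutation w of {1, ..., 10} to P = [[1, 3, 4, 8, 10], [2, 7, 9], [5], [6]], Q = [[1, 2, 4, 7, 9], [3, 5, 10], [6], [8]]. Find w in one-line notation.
Reverse the RSK construction: for i from n down to 1, find the cell of Q containing i, remove the entry at that cell from P, and reverse-bump it up through P; the value ejected from row 1 is w(i).

Step i=10: Q has 10 at row 2, column 3; remove 9 from row 2 of P and reverse-bump: 9 enters row 1 and ejects 8. So w(10) = 8. P is now [[1, 3, 4, 9, 10], [2, 7], [5], [6]].
Step i=9: Q has 9 at row 1, column 5; remove that cell from P, ejecting 10. So w(9) = 10. P is now [[1, 3, 4, 9], [2, 7], [5], [6]].
Step i=8: Q has 8 at row 4, column 1; remove 6 from row 4 of P and reverse-bump: 6 enters row 3 and ejects 5; 5 enters row 2 and ejects 2; 2 enters row 1 and ejects 1. So w(8) = 1. P is now [[2, 3, 4, 9], [5, 7], [6]].
Step i=7: Q has 7 at row 1, column 4; remove that cell from P, ejecting 9. So w(7) = 9. P is now [[2, 3, 4], [5, 7], [6]].
Step i=6: Q has 6 at row 3, column 1; remove 6 from row 3 of P and reverse-bump: 6 enters row 2 and ejects 5; 5 enters row 1 and ejects 4. So w(6) = 4. P is now [[2, 3, 5], [6, 7]].
Step i=5: Q has 5 at row 2, column 2; remove 7 from row 2 of P and reverse-bump: 7 enters row 1 and ejects 5. So w(5) = 5. P is now [[2, 3, 7], [6]].
Step i=4: Q has 4 at row 1, column 3; remove that cell from P, ejecting 7. So w(4) = 7. P is now [[2, 3], [6]].
Step i=3: Q has 3 at row 2, column 1; remove 6 from row 2 of P and reverse-bump: 6 enters row 1 and ejects 3. So w(3) = 3. P is now [[2, 6]].
Step i=2: Q has 2 at row 1, column 2; remove that cell from P, ejecting 6. So w(2) = 6. P is now [[2]].
Step i=1: Q has 1 at row 1, column 1; remove that cell from P, ejecting 2. So w(1) = 2. P is now [].

So w = 2 6 3 7 5 4 9 1 10 8.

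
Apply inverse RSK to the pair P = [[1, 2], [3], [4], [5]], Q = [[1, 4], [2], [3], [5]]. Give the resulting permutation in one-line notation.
Reverse RSK: for i = n, n-1, ..., 1, locate i in Q, remove the corresponding corner cell from P, and reverse-bump its entry up through P; the value ejected from row 1 is w(i).

So w = 5 4 1 3 2.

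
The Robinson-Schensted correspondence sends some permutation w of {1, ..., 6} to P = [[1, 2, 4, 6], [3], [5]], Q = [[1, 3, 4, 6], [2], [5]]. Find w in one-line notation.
5 1 3 4 2 6

Reverse the RSK construction: for i from n down to 1, find the cell of Q containing i, remove the entry at that cell from P, and reverse-bump it up through P; the value ejected from row 1 is w(i).

Step i=6: Q has 6 at row 1, column 4; remove that cell from P, ejecting 6. So w(6) = 6. P is now [[1, 2, 4], [3], [5]].
Step i=5: Q has 5 at row 3, column 1; remove 5 from row 3 of P and reverse-bump: 5 enters row 2 and ejects 3; 3 enters row 1 and ejects 2. So w(5) = 2. P is now [[1, 3, 4], [5]].
Step i=4: Q has 4 at row 1, column 3; remove that cell from P, ejecting 4. So w(4) = 4. P is now [[1, 3], [5]].
Step i=3: Q has 3 at row 1, column 2; remove that cell from P, ejecting 3. So w(3) = 3. P is now [[1], [5]].
Step i=2: Q has 2 at row 2, column 1; remove 5 from row 2 of P and reverse-bump: 5 enters row 1 and ejects 1. So w(2) = 1. P is now [[5]].
Step i=1: Q has 1 at row 1, column 1; remove that cell from P, ejecting 5. So w(1) = 5. P is now [].

So w = 5 1 3 4 2 6.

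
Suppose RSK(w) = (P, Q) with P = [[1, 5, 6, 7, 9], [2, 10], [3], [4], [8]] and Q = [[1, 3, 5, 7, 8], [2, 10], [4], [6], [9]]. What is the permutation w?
8 4 5 3 6 2 7 10 1 9

Reverse the RSK construction: for i from n down to 1, find the cell of Q containing i, remove the entry at that cell from P, and reverse-bump it up through P; the value ejected from row 1 is w(i).

Step i=10: Q has 10 at row 2, column 2; remove 10 from row 2 of P and reverse-bump: 10 enters row 1 and ejects 9. So w(10) = 9. P is now [[1, 5, 6, 7, 10], [2], [3], [4], [8]].
Step i=9: Q has 9 at row 5, column 1; remove 8 from row 5 of P and reverse-bump: 8 enters row 4 and ejects 4; 4 enters row 3 and ejects 3; 3 enters row 2 and ejects 2; 2 enters row 1 and ejects 1. So w(9) = 1. P is now [[2, 5, 6, 7, 10], [3], [4], [8]].
Step i=8: Q has 8 at row 1, column 5; remove that cell from P, ejecting 10. So w(8) = 10. P is now [[2, 5, 6, 7], [3], [4], [8]].
Step i=7: Q has 7 at row 1, column 4; remove that cell from P, ejecting 7. So w(7) = 7. P is now [[2, 5, 6], [3], [4], [8]].
Step i=6: Q has 6 at row 4, column 1; remove 8 from row 4 of P and reverse-bump: 8 enters row 3 and ejects 4; 4 enters row 2 and ejects 3; 3 enters row 1 and ejects 2. So w(6) = 2. P is now [[3, 5, 6], [4], [8]].
Step i=5: Q has 5 at row 1, column 3; remove that cell from P, ejecting 6. So w(5) = 6. P is now [[3, 5], [4], [8]].
Step i=4: Q has 4 at row 3, column 1; remove 8 from row 3 of P and reverse-bump: 8 enters row 2 and ejects 4; 4 enters row 1 and ejects 3. So w(4) = 3. P is now [[4, 5], [8]].
Step i=3: Q has 3 at row 1, column 2; remove that cell from P, ejecting 5. So w(3) = 5. P is now [[4], [8]].
Step i=2: Q has 2 at row 2, column 1; remove 8 from row 2 of P and reverse-bump: 8 enters row 1 and ejects 4. So w(2) = 4. P is now [[8]].
Step i=1: Q has 1 at row 1, column 1; remove that cell from P, ejecting 8. So w(1) = 8. P is now [].

So w = 8 4 5 3 6 2 7 10 1 9.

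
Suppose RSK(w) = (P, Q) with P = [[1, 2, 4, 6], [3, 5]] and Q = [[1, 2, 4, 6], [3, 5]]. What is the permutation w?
1 3 2 5 4 6

Reverse the RSK construction: for i from n down to 1, find the cell of Q containing i, remove the entry at that cell from P, and reverse-bump it up through P; the value ejected from row 1 is w(i).

Step i=6: Q has 6 at row 1, column 4; remove that cell from P, ejecting 6. So w(6) = 6. P is now [[1, 2, 4], [3, 5]].
Step i=5: Q has 5 at row 2, column 2; remove 5 from row 2 of P and reverse-bump: 5 enters row 1 and ejects 4. So w(5) = 4. P is now [[1, 2, 5], [3]].
Step i=4: Q has 4 at row 1, column 3; remove that cell from P, ejecting 5. So w(4) = 5. P is now [[1, 2], [3]].
Step i=3: Q has 3 at row 2, column 1; remove 3 from row 2 of P and reverse-bump: 3 enters row 1 and ejects 2. So w(3) = 2. P is now [[1, 3]].
Step i=2: Q has 2 at row 1, column 2; remove that cell from P, ejecting 3. So w(2) = 3. P is now [[1]].
Step i=1: Q has 1 at row 1, column 1; remove that cell from P, ejecting 1. So w(1) = 1. P is now [].

So w = 1 3 2 5 4 6.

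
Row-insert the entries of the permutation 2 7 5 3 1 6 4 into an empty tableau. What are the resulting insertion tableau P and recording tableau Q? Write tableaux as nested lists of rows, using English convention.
P = [[1, 3, 4], [2, 6], [5], [7]], Q = [[1, 2, 6], [3, 7], [4], [5]]

Insert each entry of the permutation into P by Schensted row insertion, recording in Q the position of each new cell.

After inserting 2: P = [[2]].
After inserting 7: P = [[2, 7]].
After inserting 5: P = [[2, 5], [7]].
After inserting 3: P = [[2, 3], [5], [7]].
After inserting 1: P = [[1, 3], [2], [5], [7]].
After inserting 6: P = [[1, 3, 6], [2], [5], [7]].
After inserting 4: P = [[1, 3, 4], [2, 6], [5], [7]].

So P = [[1, 3, 4], [2, 6], [5], [7]], Q = [[1, 2, 6], [3, 7], [4], [5]].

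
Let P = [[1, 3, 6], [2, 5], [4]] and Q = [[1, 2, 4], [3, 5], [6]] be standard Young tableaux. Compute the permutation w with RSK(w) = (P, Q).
Reverse RSK: for i = n, n-1, ..., 1, locate i in Q, remove the corresponding corner cell from P, and reverse-bump its entry up through P; the value ejected from row 1 is w(i).

So w = 4 5 2 6 3 1.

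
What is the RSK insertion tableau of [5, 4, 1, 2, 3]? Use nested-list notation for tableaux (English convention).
P = [[1, 2, 3], [4], [5]]

Insert 5: appended to row 1. P = [[5]].
Insert 4: 4 bumps 5 from row 1; 5 starts row 2. P = [[4], [5]].
Insert 1: 1 bumps 4 from row 1; 4 bumps 5 from row 2; 5 starts row 3. P = [[1], [4], [5]].
Insert 2: appended to row 1. P = [[1, 2], [4], [5]].
Insert 3: appended to row 1. P = [[1, 2, 3], [4], [5]].

So P = [[1, 2, 3], [4], [5]].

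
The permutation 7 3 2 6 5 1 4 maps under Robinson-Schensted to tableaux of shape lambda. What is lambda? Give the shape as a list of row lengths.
Row-insert each entry into an empty tableau.

After inserting 7: P = [[7]].
After inserting 3: P = [[3], [7]].
After inserting 2: P = [[2], [3], [7]].
After inserting 6: P = [[2, 6], [3], [7]].
After inserting 5: P = [[2, 5], [3, 6], [7]].
After inserting 1: P = [[1, 5], [2, 6], [3], [7]].
After inserting 4: P = [[1, 4], [2, 5], [3, 6], [7]].

The final insertion tableau P = [[1, 4], [2, 5], [3, 6], [7]] has shape [2, 2, 2, 1].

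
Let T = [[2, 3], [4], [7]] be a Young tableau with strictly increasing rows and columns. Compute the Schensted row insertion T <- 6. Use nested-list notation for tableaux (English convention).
6 is larger than every entry of row 1, so it is appended to row 1. The new tableau is [[2, 3, 6], [4], [7]].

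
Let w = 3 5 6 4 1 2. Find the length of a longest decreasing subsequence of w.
3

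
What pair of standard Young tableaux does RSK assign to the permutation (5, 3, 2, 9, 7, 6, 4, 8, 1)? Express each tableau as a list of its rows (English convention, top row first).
P = [[1, 4, 8], [2, 6], [3, 7], [5], [9]], Q = [[1, 4, 8], [2, 5], [3, 6], [7], [9]]

Insert each entry of the permutation into P by Schensted row insertion, recording in Q the position of each new cell.

Insert 5: appended to row 1. P = [[5]].
Insert 3: 3 bumps 5 from row 1; 5 starts row 2. P = [[3], [5]].
Insert 2: 2 bumps 3 from row 1; 3 bumps 5 from row 2; 5 starts row 3. P = [[2], [3], [5]].
Insert 9: appended to row 1. P = [[2, 9], [3], [5]].
Insert 7: 7 bumps 9 from row 1; 9 appends to row 2. P = [[2, 7], [3, 9], [5]].
Insert 6: 6 bumps 7 from row 1; 7 bumps 9 from row 2; 9 appends to row 3. P = [[2, 6], [3, 7], [5, 9]].
Insert 4: 4 bumps 6 from row 1; 6 bumps 7 from row 2; 7 bumps 9 from row 3; 9 starts row 4. P = [[2, 4], [3, 6], [5, 7], [9]].
Insert 8: appended to row 1. P = [[2, 4, 8], [3, 6], [5, 7], [9]].
Insert 1: 1 bumps 2 from row 1; 2 bumps 3 from row 2; 3 bumps 5 from row 3; 5 bumps 9 from row 4; 9 starts row 5. P = [[1, 4, 8], [2, 6], [3, 7], [5], [9]].

So P = [[1, 4, 8], [2, 6], [3, 7], [5], [9]], Q = [[1, 4, 8], [2, 5], [3, 6], [7], [9]].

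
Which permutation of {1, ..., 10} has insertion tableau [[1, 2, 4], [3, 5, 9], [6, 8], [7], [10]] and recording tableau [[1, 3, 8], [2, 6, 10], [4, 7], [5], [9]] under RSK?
10 7 8 3 1 6 5 9 2 4

Reverse the RSK construction: for i from n down to 1, find the cell of Q containing i, remove the entry at that cell from P, and reverse-bump it up through P; the value ejected from row 1 is w(i).

Step i=10: Q has 10 at row 2, column 3; remove 9 from row 2 of P and reverse-bump: 9 enters row 1 and ejects 4. So w(10) = 4. P is now [[1, 2, 9], [3, 5], [6, 8], [7], [10]].
Step i=9: Q has 9 at row 5, column 1; remove 10 from row 5 of P and reverse-bump: 10 enters row 4 and ejects 7; 7 enters row 3 and ejects 6; 6 enters row 2 and ejects 5; 5 enters row 1 and ejects 2. So w(9) = 2. P is now [[1, 5, 9], [3, 6], [7, 8], [10]].
Step i=8: Q has 8 at row 1, column 3; remove that cell from P, ejecting 9. So w(8) = 9. P is now [[1, 5], [3, 6], [7, 8], [10]].
Step i=7: Q has 7 at row 3, column 2; remove 8 from row 3 of P and reverse-bump: 8 enters row 2 and ejects 6; 6 enters row 1 and ejects 5. So w(7) = 5. P is now [[1, 6], [3, 8], [7], [10]].
Step i=6: Q has 6 at row 2, column 2; remove 8 from row 2 of P and reverse-bump: 8 enters row 1 and ejects 6. So w(6) = 6. P is now [[1, 8], [3], [7], [10]].
Step i=5: Q has 5 at row 4, column 1; remove 10 from row 4 of P and reverse-bump: 10 enters row 3 and ejects 7; 7 enters row 2 and ejects 3; 3 enters row 1 and ejects 1. So w(5) = 1. P is now [[3, 8], [7], [10]].
Step i=4: Q has 4 at row 3, column 1; remove 10 from row 3 of P and reverse-bump: 10 enters row 2 and ejects 7; 7 enters row 1 and ejects 3. So w(4) = 3. P is now [[7, 8], [10]].
Step i=3: Q has 3 at row 1, column 2; remove that cell from P, ejecting 8. So w(3) = 8. P is now [[7], [10]].
Step i=2: Q has 2 at row 2, column 1; remove 10 from row 2 of P and reverse-bump: 10 enters row 1 and ejects 7. So w(2) = 7. P is now [[10]].
Step i=1: Q has 1 at row 1, column 1; remove that cell from P, ejecting 10. So w(1) = 10. P is now [].

So w = 10 7 8 3 1 6 5 9 2 4.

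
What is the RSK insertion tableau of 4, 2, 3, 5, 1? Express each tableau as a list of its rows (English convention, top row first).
P = [[1, 3, 5], [2], [4]]

Insert 4: appended to row 1. P = [[4]].
Insert 2: 2 bumps 4 from row 1; 4 starts row 2. P = [[2], [4]].
Insert 3: appended to row 1. P = [[2, 3], [4]].
Insert 5: appended to row 1. P = [[2, 3, 5], [4]].
Insert 1: 1 bumps 2 from row 1; 2 bumps 4 from row 2; 4 starts row 3. P = [[1, 3, 5], [2], [4]].

So P = [[1, 3, 5], [2], [4]].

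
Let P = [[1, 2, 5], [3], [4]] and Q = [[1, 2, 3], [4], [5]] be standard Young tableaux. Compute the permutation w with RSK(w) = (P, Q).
1 4 5 3 2

Reverse RSK: for i = n, n-1, ..., 1, locate i in Q, remove the corresponding corner cell from P, and reverse-bump its entry up through P; the value ejected from row 1 is w(i).

So w = 1 4 5 3 2.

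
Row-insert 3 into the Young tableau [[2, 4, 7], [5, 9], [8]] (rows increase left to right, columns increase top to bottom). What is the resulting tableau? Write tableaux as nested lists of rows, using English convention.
[[2, 3, 7], [4, 9], [5], [8]]

In row 1, 3 replaces 4 (the leftmost entry greater than 3); 4 is bumped to row 2. In row 2, 4 replaces 5 (the leftmost entry greater than 4); 5 is bumped to row 3. In row 3, 5 replaces 8 (the leftmost entry greater than 5); 8 is bumped to row 4. 8 starts a new row 4. The new tableau is [[2, 3, 7], [4, 9], [5], [8]].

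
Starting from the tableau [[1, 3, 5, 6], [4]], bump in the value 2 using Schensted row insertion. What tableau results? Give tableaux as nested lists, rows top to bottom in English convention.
[[1, 2, 5, 6], [3], [4]]

In row 1, 2 replaces 3 (the leftmost entry greater than 2); 3 is bumped to row 2. In row 2, 3 replaces 4 (the leftmost entry greater than 3); 4 is bumped to row 3. 4 starts a new row 3. The new tableau is [[1, 2, 5, 6], [3], [4]].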